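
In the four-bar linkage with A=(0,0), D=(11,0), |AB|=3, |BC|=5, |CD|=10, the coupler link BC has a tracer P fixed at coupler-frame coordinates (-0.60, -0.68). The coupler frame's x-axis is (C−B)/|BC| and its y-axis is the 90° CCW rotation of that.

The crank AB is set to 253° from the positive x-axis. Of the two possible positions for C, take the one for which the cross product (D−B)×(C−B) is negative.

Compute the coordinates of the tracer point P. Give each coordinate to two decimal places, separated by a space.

-1.77 -3.02

A=(0,0), D=(11.00,0)
B = A + 3.00·(cos253°, sin253°) = (-0.8771, -2.8689)
|BD| = 12.2187
circle(B,5.00) ∩ circle(D,10.00): a=3.0403, h=3.9695
  candidates: C₊=(1.1462,1.7034) cross=48.502; C₋=(3.0102,-6.0136) cross=-48.502
  mode - wants cross < 0 → take C=(3.0102,-6.0136) (cross=-48.502)
ex = (C−B)/|BC| = (0.7775,-0.6289); ey = (0.6289,0.7775)
P = B + -0.60·ex + -0.68·ey = (-1.7713,-3.0202)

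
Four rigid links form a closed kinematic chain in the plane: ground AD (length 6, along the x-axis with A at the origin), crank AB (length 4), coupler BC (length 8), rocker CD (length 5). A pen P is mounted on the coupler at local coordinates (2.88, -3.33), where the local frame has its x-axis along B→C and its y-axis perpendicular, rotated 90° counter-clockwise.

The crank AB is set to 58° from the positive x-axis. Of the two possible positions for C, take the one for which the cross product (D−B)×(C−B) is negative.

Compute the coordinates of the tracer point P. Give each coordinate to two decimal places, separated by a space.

A=(0,0), D=(6.00,0)
B = A + 4.00·(cos58°, sin58°) = (2.1197, 3.3922)
|BD| = 5.1540
circle(B,8.00) ∩ circle(D,5.00): a=6.3605, h=4.8523
  candidates: C₊=(10.1019,2.8591) cross=25.009; C₋=(3.7147,-4.4472) cross=-25.009
  mode - wants cross < 0 → take C=(3.7147,-4.4472) (cross=-25.009)
ex = (C−B)/|BC| = (0.1994,-0.9799); ey = (0.9799,0.1994)
P = B + 2.88·ex + -3.33·ey = (-0.5693,-0.0939)

-0.57 -0.09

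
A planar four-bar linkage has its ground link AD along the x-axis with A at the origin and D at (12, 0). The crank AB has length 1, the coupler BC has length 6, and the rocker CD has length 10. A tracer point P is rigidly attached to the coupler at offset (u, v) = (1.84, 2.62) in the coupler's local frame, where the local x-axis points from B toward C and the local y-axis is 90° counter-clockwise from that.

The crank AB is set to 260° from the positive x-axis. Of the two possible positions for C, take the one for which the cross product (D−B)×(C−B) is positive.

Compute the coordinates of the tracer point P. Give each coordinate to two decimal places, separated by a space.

A=(0,0), D=(12.00,0)
B = A + 1.00·(cos260°, sin260°) = (-0.1736, -0.9848)
|BD| = 12.2134
circle(B,6.00) ∩ circle(D,10.00): a=3.4866, h=4.8830
  candidates: C₊=(2.9079,4.1634) cross=59.638; C₋=(3.6954,-5.5707) cross=-59.638
  mode + wants cross > 0 → take C=(2.9079,4.1634) (cross=59.638)
ex = (C−B)/|BC| = (0.5136,0.8580); ey = (-0.8580,0.5136)
P = B + 1.84·ex + 2.62·ey = (-1.4767,1.9396)

-1.48 1.94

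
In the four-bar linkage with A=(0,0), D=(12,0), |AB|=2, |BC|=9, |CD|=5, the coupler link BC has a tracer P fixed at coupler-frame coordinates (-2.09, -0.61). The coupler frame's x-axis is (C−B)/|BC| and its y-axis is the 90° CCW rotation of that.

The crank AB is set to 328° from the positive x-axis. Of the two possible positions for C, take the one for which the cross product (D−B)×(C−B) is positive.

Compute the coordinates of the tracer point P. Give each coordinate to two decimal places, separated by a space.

0.33 -2.75

A=(0,0), D=(12.00,0)
B = A + 2.00·(cos328°, sin328°) = (1.6961, -1.0598)
|BD| = 10.3583
circle(B,9.00) ∩ circle(D,5.00): a=7.8823, h=4.3439
  candidates: C₊=(9.0926,4.0678) cross=44.995; C₋=(9.9815,-4.5744) cross=-44.995
  mode + wants cross > 0 → take C=(9.0926,4.0678) (cross=44.995)
ex = (C−B)/|BC| = (0.8218,0.5697); ey = (-0.5697,0.8218)
P = B + -2.09·ex + -0.61·ey = (0.3260,-2.7519)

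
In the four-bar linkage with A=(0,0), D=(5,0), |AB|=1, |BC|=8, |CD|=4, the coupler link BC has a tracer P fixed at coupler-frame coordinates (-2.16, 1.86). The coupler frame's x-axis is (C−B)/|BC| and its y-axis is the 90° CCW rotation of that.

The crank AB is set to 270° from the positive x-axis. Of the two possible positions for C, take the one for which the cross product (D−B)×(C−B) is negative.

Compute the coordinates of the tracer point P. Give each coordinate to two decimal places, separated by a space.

-1.66 1.32

A=(0,0), D=(5.00,0)
B = A + 1.00·(cos270°, sin270°) = (-0.0000, -1.0000)
|BD| = 5.0990
circle(B,8.00) ∩ circle(D,4.00): a=7.2563, h=3.3684
  candidates: C₊=(6.4548,3.7261) cross=17.176; C₋=(7.7760,-2.8799) cross=-17.176
  mode - wants cross < 0 → take C=(7.7760,-2.8799) (cross=-17.176)
ex = (C−B)/|BC| = (0.9720,-0.2350); ey = (0.2350,0.9720)
P = B + -2.16·ex + 1.86·ey = (-1.6624,1.3155)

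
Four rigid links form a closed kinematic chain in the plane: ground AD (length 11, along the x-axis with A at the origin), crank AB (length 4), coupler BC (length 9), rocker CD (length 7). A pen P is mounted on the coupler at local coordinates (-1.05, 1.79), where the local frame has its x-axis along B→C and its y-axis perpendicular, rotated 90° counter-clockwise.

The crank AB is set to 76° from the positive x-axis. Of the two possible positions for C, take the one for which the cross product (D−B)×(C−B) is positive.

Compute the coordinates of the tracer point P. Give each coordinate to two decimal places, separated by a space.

-0.61 5.23

A=(0,0), D=(11.00,0)
B = A + 4.00·(cos76°, sin76°) = (0.9677, 3.8812)
|BD| = 10.7569
circle(B,9.00) ∩ circle(D,7.00): a=6.8659, h=5.8189
  candidates: C₊=(9.4706,6.8309) cross=62.594; C₋=(5.2716,-4.0230) cross=-62.594
  mode + wants cross > 0 → take C=(9.4706,6.8309) (cross=62.594)
ex = (C−B)/|BC| = (0.9448,0.3277); ey = (-0.3277,0.9448)
P = B + -1.05·ex + 1.79·ey = (-0.6110,5.2282)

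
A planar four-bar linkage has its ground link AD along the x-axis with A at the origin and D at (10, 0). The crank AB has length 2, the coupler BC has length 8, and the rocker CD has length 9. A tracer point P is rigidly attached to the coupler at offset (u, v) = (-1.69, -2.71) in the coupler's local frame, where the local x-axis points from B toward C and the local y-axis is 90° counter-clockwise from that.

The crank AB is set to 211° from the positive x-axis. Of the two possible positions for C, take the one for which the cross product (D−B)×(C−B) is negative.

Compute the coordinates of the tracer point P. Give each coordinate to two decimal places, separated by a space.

-4.82 -1.76

A=(0,0), D=(10.00,0)
B = A + 2.00·(cos211°, sin211°) = (-1.7143, -1.0301)
|BD| = 11.7595
circle(B,8.00) ∩ circle(D,9.00): a=5.1570, h=6.1160
  candidates: C₊=(2.8871,5.5142) cross=71.922; C₋=(3.9585,-6.6709) cross=-71.922
  mode - wants cross < 0 → take C=(3.9585,-6.6709) (cross=-71.922)
ex = (C−B)/|BC| = (0.7091,-0.7051); ey = (0.7051,0.7091)
P = B + -1.69·ex + -2.71·ey = (-4.8235,-1.7601)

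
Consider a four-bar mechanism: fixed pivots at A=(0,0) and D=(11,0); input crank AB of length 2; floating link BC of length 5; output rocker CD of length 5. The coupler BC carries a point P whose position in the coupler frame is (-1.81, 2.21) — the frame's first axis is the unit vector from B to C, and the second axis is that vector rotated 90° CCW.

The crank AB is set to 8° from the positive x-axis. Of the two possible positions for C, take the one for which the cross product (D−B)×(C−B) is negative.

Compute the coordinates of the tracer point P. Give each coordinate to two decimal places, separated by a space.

A=(0,0), D=(11.00,0)
B = A + 2.00·(cos8°, sin8°) = (1.9805, 0.2783)
|BD| = 9.0238
circle(B,5.00) ∩ circle(D,5.00): a=4.5119, h=2.1548
  candidates: C₊=(6.5567,2.2929) cross=19.444; C₋=(6.4238,-2.0146) cross=-19.444
  mode - wants cross < 0 → take C=(6.4238,-2.0146) (cross=-19.444)
ex = (C−B)/|BC| = (0.8887,-0.4586); ey = (0.4586,0.8887)
P = B + -1.81·ex + 2.21·ey = (1.3855,3.0723)

1.39 3.07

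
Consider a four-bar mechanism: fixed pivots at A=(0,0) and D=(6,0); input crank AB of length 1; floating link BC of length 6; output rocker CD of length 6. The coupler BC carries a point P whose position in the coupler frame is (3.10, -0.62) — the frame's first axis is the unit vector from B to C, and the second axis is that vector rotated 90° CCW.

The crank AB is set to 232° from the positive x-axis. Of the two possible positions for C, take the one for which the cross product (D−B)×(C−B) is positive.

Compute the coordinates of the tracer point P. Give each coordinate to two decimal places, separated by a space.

1.34 1.69

A=(0,0), D=(6.00,0)
B = A + 1.00·(cos232°, sin232°) = (-0.6157, -0.7880)
|BD| = 6.6624
circle(B,6.00) ∩ circle(D,6.00): a=3.3312, h=4.9903
  candidates: C₊=(2.1019,4.5613) cross=33.247; C₋=(3.2824,-5.3493) cross=-33.247
  mode + wants cross > 0 → take C=(2.1019,4.5613) (cross=33.247)
ex = (C−B)/|BC| = (0.4529,0.8915); ey = (-0.8915,0.4529)
P = B + 3.10·ex + -0.62·ey = (1.3412,1.6950)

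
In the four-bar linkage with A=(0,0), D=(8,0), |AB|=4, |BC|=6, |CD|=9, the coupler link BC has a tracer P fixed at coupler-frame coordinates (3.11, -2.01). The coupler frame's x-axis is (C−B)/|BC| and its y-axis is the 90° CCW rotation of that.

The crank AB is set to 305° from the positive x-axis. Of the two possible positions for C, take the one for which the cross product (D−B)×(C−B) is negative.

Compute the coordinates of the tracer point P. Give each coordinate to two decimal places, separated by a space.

2.02 -6.97

A=(0,0), D=(8.00,0)
B = A + 4.00·(cos305°, sin305°) = (2.2943, -3.2766)
|BD| = 6.5796
circle(B,6.00) ∩ circle(D,9.00): a=-0.1299, h=5.9986
  candidates: C₊=(-0.8056,1.8606) cross=39.468; C₋=(5.1690,-8.5431) cross=-39.468
  mode - wants cross < 0 → take C=(5.1690,-8.5431) (cross=-39.468)
ex = (C−B)/|BC| = (0.4791,-0.8778); ey = (0.8778,0.4791)
P = B + 3.11·ex + -2.01·ey = (2.0200,-6.9694)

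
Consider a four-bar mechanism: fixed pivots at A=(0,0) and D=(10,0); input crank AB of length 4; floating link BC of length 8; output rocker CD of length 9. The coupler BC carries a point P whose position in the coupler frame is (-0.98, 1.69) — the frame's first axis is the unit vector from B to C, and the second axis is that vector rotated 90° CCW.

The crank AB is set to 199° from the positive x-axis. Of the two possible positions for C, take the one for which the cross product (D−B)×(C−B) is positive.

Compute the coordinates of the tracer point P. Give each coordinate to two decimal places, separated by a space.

A=(0,0), D=(10.00,0)
B = A + 4.00·(cos199°, sin199°) = (-3.7821, -1.3023)
|BD| = 13.8435
circle(B,8.00) ∩ circle(D,9.00): a=6.3077, h=4.9206
  candidates: C₊=(2.0348,4.1899) cross=68.119; C₋=(2.9606,-5.6077) cross=-68.119
  mode + wants cross > 0 → take C=(2.0348,4.1899) (cross=68.119)
ex = (C−B)/|BC| = (0.7271,0.6865); ey = (-0.6865,0.7271)
P = B + -0.98·ex + 1.69·ey = (-5.6549,-0.7463)

-5.65 -0.75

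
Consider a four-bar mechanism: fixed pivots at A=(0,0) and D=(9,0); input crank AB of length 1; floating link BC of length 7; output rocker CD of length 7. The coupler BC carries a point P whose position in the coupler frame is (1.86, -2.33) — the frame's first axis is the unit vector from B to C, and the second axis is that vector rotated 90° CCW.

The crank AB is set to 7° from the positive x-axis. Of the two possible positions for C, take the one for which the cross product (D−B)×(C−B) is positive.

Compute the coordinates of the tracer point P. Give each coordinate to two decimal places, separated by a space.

A=(0,0), D=(9.00,0)
B = A + 1.00·(cos7°, sin7°) = (0.9925, 0.1219)
|BD| = 8.0084
circle(B,7.00) ∩ circle(D,7.00): a=4.0042, h=5.7416
  candidates: C₊=(5.0836,5.8019) cross=45.981; C₋=(4.9089,-5.6800) cross=-45.981
  mode + wants cross > 0 → take C=(5.0836,5.8019) (cross=45.981)
ex = (C−B)/|BC| = (0.5844,0.8114); ey = (-0.8114,0.5844)
P = B + 1.86·ex + -2.33·ey = (3.9703,0.2694)

3.97 0.27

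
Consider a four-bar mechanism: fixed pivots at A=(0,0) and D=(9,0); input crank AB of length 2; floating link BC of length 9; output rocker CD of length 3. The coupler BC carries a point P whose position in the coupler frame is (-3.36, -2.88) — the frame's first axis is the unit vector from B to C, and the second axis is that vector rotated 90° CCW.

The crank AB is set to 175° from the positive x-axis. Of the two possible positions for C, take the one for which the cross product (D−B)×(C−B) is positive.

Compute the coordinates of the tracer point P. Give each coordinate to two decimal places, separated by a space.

A=(0,0), D=(9.00,0)
B = A + 2.00·(cos175°, sin175°) = (-1.9924, 0.1743)
|BD| = 10.9938
circle(B,9.00) ∩ circle(D,3.00): a=8.7715, h=2.0153
  candidates: C₊=(6.8099,2.0503) cross=22.156; C₋=(6.7460,-1.9798) cross=-22.156
  mode + wants cross > 0 → take C=(6.8099,2.0503) (cross=22.156)
ex = (C−B)/|BC| = (0.9780,0.2084); ey = (-0.2084,0.9780)
P = B + -3.36·ex + -2.88·ey = (-4.6783,-3.3428)

-4.68 -3.34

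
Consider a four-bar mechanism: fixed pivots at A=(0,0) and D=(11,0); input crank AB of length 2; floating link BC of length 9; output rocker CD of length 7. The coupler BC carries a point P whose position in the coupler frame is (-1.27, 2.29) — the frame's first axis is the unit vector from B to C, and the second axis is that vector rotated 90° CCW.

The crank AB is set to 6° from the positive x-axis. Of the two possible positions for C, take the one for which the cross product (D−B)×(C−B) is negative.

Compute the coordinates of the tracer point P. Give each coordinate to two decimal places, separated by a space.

A=(0,0), D=(11.00,0)
B = A + 2.00·(cos6°, sin6°) = (1.9890, 0.2091)
|BD| = 9.0134
circle(B,9.00) ∩ circle(D,7.00): a=6.2818, h=6.4450
  candidates: C₊=(8.4187,6.5067) cross=58.092; C₋=(8.1197,-6.3800) cross=-58.092
  mode - wants cross < 0 → take C=(8.1197,-6.3800) (cross=-58.092)
ex = (C−B)/|BC| = (0.6812,-0.7321); ey = (0.7321,0.6812)
P = B + -1.27·ex + 2.29·ey = (2.8005,2.6988)

2.80 2.70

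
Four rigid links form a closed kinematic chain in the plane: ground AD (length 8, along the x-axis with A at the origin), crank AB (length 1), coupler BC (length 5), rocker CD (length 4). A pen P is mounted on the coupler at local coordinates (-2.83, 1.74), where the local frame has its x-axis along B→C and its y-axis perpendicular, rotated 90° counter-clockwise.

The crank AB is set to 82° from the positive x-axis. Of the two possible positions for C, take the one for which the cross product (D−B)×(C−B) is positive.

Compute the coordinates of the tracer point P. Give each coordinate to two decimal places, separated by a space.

-3.09 1.78

A=(0,0), D=(8.00,0)
B = A + 1.00·(cos82°, sin82°) = (0.1392, 0.9903)
|BD| = 7.9230
circle(B,5.00) ∩ circle(D,4.00): a=4.5294, h=2.1176
  candidates: C₊=(4.8978,2.5251) cross=16.777; C₋=(4.3684,-1.6768) cross=-16.777
  mode + wants cross > 0 → take C=(4.8978,2.5251) (cross=16.777)
ex = (C−B)/|BC| = (0.9517,0.3070); ey = (-0.3070,0.9517)
P = B + -2.83·ex + 1.74·ey = (-3.0883,1.7775)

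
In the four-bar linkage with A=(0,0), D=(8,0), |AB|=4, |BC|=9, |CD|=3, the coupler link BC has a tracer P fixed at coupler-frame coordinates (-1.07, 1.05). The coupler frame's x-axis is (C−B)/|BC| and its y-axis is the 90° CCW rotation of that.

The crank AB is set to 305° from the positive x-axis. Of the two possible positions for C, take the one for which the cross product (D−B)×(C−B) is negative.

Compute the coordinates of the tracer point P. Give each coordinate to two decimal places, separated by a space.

0.97 -2.58

A=(0,0), D=(8.00,0)
B = A + 4.00·(cos305°, sin305°) = (2.2943, -3.2766)
|BD| = 6.5796
circle(B,9.00) ∩ circle(D,3.00): a=8.7613, h=2.0592
  candidates: C₊=(8.8664,2.8722) cross=13.549; C₋=(10.9174,-0.6993) cross=-13.549
  mode - wants cross < 0 → take C=(10.9174,-0.6993) (cross=-13.549)
ex = (C−B)/|BC| = (0.9581,0.2864); ey = (-0.2864,0.9581)
P = B + -1.07·ex + 1.05·ey = (0.9684,-2.5770)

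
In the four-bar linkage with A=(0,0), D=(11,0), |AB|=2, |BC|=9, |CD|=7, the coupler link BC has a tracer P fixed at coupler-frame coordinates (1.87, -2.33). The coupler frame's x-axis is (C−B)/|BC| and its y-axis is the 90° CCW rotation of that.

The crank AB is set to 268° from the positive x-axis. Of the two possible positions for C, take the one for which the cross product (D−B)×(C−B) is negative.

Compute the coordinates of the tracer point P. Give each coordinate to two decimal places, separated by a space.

A=(0,0), D=(11.00,0)
B = A + 2.00·(cos268°, sin268°) = (-0.0698, -1.9988)
|BD| = 11.2488
circle(B,9.00) ∩ circle(D,7.00): a=7.0468, h=5.5985
  candidates: C₊=(5.8701,4.7627) cross=62.976; C₋=(7.8596,-6.2560) cross=-62.976
  mode - wants cross < 0 → take C=(7.8596,-6.2560) (cross=-62.976)
ex = (C−B)/|BC| = (0.8810,-0.4730); ey = (0.4730,0.8810)
P = B + 1.87·ex + -2.33·ey = (0.4756,-4.9362)

0.48 -4.94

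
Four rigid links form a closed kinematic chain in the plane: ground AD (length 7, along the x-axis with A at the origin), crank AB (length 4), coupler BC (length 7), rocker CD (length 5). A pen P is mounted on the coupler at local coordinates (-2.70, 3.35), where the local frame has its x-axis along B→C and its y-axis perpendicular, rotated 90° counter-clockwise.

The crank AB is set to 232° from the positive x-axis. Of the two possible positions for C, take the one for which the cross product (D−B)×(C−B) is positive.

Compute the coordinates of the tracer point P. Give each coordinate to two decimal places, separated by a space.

A=(0,0), D=(7.00,0)
B = A + 4.00·(cos232°, sin232°) = (-2.4626, -3.1520)
|BD| = 9.9738
circle(B,7.00) ∩ circle(D,5.00): a=6.1901, h=3.2685
  candidates: C₊=(2.3772,1.9052) cross=32.600; C₋=(4.4431,-4.2968) cross=-32.600
  mode + wants cross > 0 → take C=(2.3772,1.9052) (cross=32.600)
ex = (C−B)/|BC| = (0.6914,0.7225); ey = (-0.7225,0.6914)
P = B + -2.70·ex + 3.35·ey = (-6.7497,-2.7865)

-6.75 -2.79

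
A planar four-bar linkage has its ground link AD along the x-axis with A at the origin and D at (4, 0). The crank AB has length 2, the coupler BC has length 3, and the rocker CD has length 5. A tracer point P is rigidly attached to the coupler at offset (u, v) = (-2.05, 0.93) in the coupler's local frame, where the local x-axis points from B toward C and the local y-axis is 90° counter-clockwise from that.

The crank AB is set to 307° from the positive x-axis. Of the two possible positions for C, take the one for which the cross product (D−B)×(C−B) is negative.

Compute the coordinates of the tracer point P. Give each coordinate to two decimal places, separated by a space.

A=(0,0), D=(4.00,0)
B = A + 2.00·(cos307°, sin307°) = (1.2036, -1.5973)
|BD| = 3.2204
circle(B,3.00) ∩ circle(D,5.00): a=-0.8740, h=2.8699
  candidates: C₊=(-0.9787,0.4613) cross=9.242; C₋=(1.8682,-4.5227) cross=-9.242
  mode - wants cross < 0 → take C=(1.8682,-4.5227) (cross=-9.242)
ex = (C−B)/|BC| = (0.2215,-0.9752); ey = (0.9752,0.2215)
P = B + -2.05·ex + 0.93·ey = (1.6564,0.6078)

1.66 0.61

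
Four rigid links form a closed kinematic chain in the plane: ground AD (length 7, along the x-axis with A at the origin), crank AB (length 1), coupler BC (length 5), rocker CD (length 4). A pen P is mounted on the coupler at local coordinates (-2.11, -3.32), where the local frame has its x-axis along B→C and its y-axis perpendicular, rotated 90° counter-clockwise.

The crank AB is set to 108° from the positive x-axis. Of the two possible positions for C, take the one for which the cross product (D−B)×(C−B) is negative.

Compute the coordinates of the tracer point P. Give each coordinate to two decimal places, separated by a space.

A=(0,0), D=(7.00,0)
B = A + 1.00·(cos108°, sin108°) = (-0.3090, 0.9511)
|BD| = 7.3706
circle(B,5.00) ∩ circle(D,4.00): a=4.2958, h=2.5585
  candidates: C₊=(4.2810,2.9338) cross=18.857; C₋=(3.6208,-2.1403) cross=-18.857
  mode - wants cross < 0 → take C=(3.6208,-2.1403) (cross=-18.857)
ex = (C−B)/|BC| = (0.7860,-0.6183); ey = (0.6183,0.7860)
P = B + -2.11·ex + -3.32·ey = (-4.0201,-0.3538)

-4.02 -0.35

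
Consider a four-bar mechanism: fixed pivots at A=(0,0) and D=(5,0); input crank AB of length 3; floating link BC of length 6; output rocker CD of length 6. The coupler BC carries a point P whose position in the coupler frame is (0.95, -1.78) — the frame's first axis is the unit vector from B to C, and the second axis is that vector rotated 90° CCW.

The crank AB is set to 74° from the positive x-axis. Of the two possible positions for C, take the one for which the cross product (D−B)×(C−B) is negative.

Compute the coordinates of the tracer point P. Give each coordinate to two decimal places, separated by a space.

-1.09 2.25

A=(0,0), D=(5.00,0)
B = A + 3.00·(cos74°, sin74°) = (0.8269, 2.8838)
|BD| = 5.0726
circle(B,6.00) ∩ circle(D,6.00): a=2.5363, h=5.4376
  candidates: C₊=(6.0048,5.9153) cross=27.582; C₋=(-0.1778,-3.0315) cross=-27.582
  mode - wants cross < 0 → take C=(-0.1778,-3.0315) (cross=-27.582)
ex = (C−B)/|BC| = (-0.1675,-0.9859); ey = (0.9859,-0.1675)
P = B + 0.95·ex + -1.78·ey = (-1.0870,2.2453)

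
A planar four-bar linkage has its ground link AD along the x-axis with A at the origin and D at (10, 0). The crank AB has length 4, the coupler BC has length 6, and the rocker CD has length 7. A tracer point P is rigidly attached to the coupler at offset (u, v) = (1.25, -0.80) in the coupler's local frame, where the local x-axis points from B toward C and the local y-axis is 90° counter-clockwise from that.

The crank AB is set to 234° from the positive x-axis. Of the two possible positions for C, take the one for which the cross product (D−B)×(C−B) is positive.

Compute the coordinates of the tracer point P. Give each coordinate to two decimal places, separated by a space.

-0.88 -3.40

A=(0,0), D=(10.00,0)
B = A + 4.00·(cos234°, sin234°) = (-2.3511, -3.2361)
|BD| = 12.7680
circle(B,6.00) ∩ circle(D,7.00): a=5.8749, h=1.2187
  candidates: C₊=(3.0231,-0.5682) cross=15.560; C₋=(3.6408,-2.9259) cross=-15.560
  mode + wants cross > 0 → take C=(3.0231,-0.5682) (cross=15.560)
ex = (C−B)/|BC| = (0.8957,0.4446); ey = (-0.4446,0.8957)
P = B + 1.25·ex + -0.80·ey = (-0.8758,-3.3968)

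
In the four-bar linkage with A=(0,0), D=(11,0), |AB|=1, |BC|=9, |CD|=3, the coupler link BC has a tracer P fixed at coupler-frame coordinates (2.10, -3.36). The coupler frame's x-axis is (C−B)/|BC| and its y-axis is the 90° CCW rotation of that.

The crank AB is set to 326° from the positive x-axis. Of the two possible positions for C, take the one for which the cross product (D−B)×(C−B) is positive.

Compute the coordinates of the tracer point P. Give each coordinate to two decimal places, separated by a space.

A=(0,0), D=(11.00,0)
B = A + 1.00·(cos326°, sin326°) = (0.8290, -0.5592)
|BD| = 10.1863
circle(B,9.00) ∩ circle(D,3.00): a=8.6273, h=2.5631
  candidates: C₊=(9.3026,2.4737) cross=26.109; C₋=(9.5840,-2.6448) cross=-26.109
  mode + wants cross > 0 → take C=(9.3026,2.4737) (cross=26.109)
ex = (C−B)/|BC| = (0.9415,0.3370); ey = (-0.3370,0.9415)
P = B + 2.10·ex + -3.36·ey = (3.9385,-3.0150)

3.94 -3.02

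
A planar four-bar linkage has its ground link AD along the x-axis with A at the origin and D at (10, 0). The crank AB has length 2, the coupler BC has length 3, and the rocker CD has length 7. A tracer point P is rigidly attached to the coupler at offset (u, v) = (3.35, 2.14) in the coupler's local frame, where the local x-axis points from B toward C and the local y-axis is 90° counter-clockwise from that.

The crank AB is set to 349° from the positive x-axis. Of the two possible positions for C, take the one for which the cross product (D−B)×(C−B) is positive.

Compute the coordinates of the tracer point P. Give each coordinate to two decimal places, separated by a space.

A=(0,0), D=(10.00,0)
B = A + 2.00·(cos349°, sin349°) = (1.9633, -0.3816)
|BD| = 8.0458
circle(B,3.00) ∩ circle(D,7.00): a=1.5371, h=2.5763
  candidates: C₊=(3.3765,2.2647) cross=20.728; C₋=(3.6209,-2.8821) cross=-20.728
  mode + wants cross > 0 → take C=(3.3765,2.2647) (cross=20.728)
ex = (C−B)/|BC| = (0.4711,0.8821); ey = (-0.8821,0.4711)
P = B + 3.35·ex + 2.14·ey = (1.6536,3.5815)

1.65 3.58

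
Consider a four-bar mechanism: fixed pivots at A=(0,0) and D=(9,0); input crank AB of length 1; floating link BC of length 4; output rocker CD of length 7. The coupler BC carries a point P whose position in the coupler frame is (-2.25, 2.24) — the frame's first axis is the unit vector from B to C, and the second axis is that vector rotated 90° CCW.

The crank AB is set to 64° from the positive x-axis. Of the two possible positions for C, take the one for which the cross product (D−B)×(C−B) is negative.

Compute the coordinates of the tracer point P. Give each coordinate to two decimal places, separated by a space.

1.22 3.98

A=(0,0), D=(9.00,0)
B = A + 1.00·(cos64°, sin64°) = (0.4384, 0.8988)
|BD| = 8.6087
circle(B,4.00) ∩ circle(D,7.00): a=2.3877, h=3.2092
  candidates: C₊=(3.1480,3.8412) cross=27.627; C₋=(2.4779,-2.5422) cross=-27.627
  mode - wants cross < 0 → take C=(2.4779,-2.5422) (cross=-27.627)
ex = (C−B)/|BC| = (0.5099,-0.8602); ey = (0.8602,0.5099)
P = B + -2.25·ex + 2.24·ey = (1.2181,3.9765)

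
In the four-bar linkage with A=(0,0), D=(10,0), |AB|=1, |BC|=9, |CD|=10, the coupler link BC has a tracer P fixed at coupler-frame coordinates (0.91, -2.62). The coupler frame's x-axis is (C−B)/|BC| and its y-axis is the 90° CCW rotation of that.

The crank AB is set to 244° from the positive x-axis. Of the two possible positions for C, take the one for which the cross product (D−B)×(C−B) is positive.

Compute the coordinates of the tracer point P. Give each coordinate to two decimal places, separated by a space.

A=(0,0), D=(10.00,0)
B = A + 1.00·(cos244°, sin244°) = (-0.4384, -0.8988)
|BD| = 10.4770
circle(B,9.00) ∩ circle(D,10.00): a=4.3317, h=7.8890
  candidates: C₊=(3.2006,7.3327) cross=82.653; C₋=(4.5542,-8.3871) cross=-82.653
  mode + wants cross > 0 → take C=(3.2006,7.3327) (cross=82.653)
ex = (C−B)/|BC| = (0.4043,0.9146); ey = (-0.9146,0.4043)
P = B + 0.91·ex + -2.62·ey = (2.3259,-1.1259)

2.33 -1.13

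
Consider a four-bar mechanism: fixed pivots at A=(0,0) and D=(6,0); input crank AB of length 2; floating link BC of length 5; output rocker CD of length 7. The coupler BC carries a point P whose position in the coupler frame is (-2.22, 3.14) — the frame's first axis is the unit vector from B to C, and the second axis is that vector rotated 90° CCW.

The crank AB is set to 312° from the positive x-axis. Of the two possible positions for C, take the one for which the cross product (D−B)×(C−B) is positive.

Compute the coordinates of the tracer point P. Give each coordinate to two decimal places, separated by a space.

A=(0,0), D=(6.00,0)
B = A + 2.00·(cos312°, sin312°) = (1.3383, -1.4863)
|BD| = 4.8929
circle(B,5.00) ∩ circle(D,7.00): a=-0.0060, h=5.0000
  candidates: C₊=(-0.1863,3.2756) cross=24.465; C₋=(2.8513,-6.2519) cross=-24.465
  mode + wants cross > 0 → take C=(-0.1863,3.2756) (cross=24.465)
ex = (C−B)/|BC| = (-0.3049,0.9524); ey = (-0.9524,-0.3049)
P = B + -2.22·ex + 3.14·ey = (-0.9753,-4.5580)

-0.98 -4.56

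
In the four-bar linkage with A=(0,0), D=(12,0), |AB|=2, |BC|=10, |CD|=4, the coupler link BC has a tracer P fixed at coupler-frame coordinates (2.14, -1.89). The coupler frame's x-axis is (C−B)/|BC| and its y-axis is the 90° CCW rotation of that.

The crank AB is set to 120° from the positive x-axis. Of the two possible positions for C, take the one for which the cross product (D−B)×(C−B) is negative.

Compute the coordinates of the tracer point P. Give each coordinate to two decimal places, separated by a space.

0.36 -0.78

A=(0,0), D=(12.00,0)
B = A + 2.00·(cos120°, sin120°) = (-1.0000, 1.7321)
|BD| = 13.1149
circle(B,10.00) ∩ circle(D,4.00): a=9.7599, h=2.1781
  candidates: C₊=(8.9621,2.6021) cross=28.566; C₋=(8.3868,-1.7160) cross=-28.566
  mode - wants cross < 0 → take C=(8.3868,-1.7160) (cross=-28.566)
ex = (C−B)/|BC| = (0.9387,-0.3448); ey = (0.3448,0.9387)
P = B + 2.14·ex + -1.89·ey = (0.3571,-0.7799)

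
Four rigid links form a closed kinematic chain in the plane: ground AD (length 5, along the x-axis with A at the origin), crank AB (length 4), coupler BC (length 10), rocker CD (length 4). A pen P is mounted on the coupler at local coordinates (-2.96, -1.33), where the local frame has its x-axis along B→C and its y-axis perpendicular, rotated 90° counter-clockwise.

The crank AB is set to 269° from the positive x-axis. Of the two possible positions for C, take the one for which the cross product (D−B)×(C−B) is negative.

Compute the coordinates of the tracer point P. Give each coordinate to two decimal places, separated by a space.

-2.19 -6.46

A=(0,0), D=(5.00,0)
B = A + 4.00·(cos269°, sin269°) = (-0.0698, -3.9994)
|BD| = 6.4574
circle(B,10.00) ∩ circle(D,4.00): a=9.7329, h=2.2959
  candidates: C₊=(6.1496,3.8312) cross=14.826; C₋=(8.9936,0.2261) cross=-14.826
  mode - wants cross < 0 → take C=(8.9936,0.2261) (cross=-14.826)
ex = (C−B)/|BC| = (0.9063,0.4225); ey = (-0.4225,0.9063)
P = B + -2.96·ex + -1.33·ey = (-2.1906,-6.4556)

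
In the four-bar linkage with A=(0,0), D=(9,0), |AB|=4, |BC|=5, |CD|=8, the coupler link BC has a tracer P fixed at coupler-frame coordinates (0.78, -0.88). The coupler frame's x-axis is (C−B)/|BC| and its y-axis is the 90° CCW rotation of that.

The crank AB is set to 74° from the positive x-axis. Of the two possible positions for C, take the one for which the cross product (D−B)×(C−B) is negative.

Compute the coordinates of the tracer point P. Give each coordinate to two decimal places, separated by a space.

A=(0,0), D=(9.00,0)
B = A + 4.00·(cos74°, sin74°) = (1.1025, 3.8450)
|BD| = 8.7837
circle(B,5.00) ∩ circle(D,8.00): a=2.1719, h=4.5037
  candidates: C₊=(5.0267,6.9436) cross=39.559; C₋=(1.0838,-1.1549) cross=-39.559
  mode - wants cross < 0 → take C=(1.0838,-1.1549) (cross=-39.559)
ex = (C−B)/|BC| = (-0.0037,-1.0000); ey = (1.0000,-0.0037)
P = B + 0.78·ex + -0.88·ey = (0.2196,3.0684)

0.22 3.07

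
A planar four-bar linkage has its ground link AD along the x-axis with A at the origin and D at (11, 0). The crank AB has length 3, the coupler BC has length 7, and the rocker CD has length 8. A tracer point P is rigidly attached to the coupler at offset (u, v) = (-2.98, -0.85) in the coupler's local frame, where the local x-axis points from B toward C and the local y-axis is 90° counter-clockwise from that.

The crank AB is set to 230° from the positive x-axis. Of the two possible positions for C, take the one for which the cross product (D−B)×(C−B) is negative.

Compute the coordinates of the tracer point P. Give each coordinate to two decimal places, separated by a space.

-5.01 -2.02

A=(0,0), D=(11.00,0)
B = A + 3.00·(cos230°, sin230°) = (-1.9284, -2.2981)
|BD| = 13.1310
circle(B,7.00) ∩ circle(D,8.00): a=5.9943, h=3.6149
  candidates: C₊=(3.3408,2.3101) cross=47.468; C₋=(4.6061,-4.8082) cross=-47.468
  mode - wants cross < 0 → take C=(4.6061,-4.8082) (cross=-47.468)
ex = (C−B)/|BC| = (0.9335,-0.3586); ey = (0.3586,0.9335)
P = B + -2.98·ex + -0.85·ey = (-5.0150,-2.0230)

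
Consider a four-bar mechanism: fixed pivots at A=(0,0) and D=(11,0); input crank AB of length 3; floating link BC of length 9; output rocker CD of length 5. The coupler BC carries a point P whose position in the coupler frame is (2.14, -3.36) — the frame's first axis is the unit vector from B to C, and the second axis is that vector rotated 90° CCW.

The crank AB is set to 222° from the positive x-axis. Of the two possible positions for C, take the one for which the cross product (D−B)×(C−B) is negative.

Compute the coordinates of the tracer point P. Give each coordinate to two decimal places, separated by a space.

-0.33 -5.51

A=(0,0), D=(11.00,0)
B = A + 3.00·(cos222°, sin222°) = (-2.2294, -2.0074)
|BD| = 13.3809
circle(B,9.00) ∩ circle(D,5.00): a=8.7830, h=1.9645
  candidates: C₊=(6.1594,1.2525) cross=26.287; C₋=(6.7489,-2.6321) cross=-26.287
  mode - wants cross < 0 → take C=(6.7489,-2.6321) (cross=-26.287)
ex = (C−B)/|BC| = (0.9976,-0.0694); ey = (0.0694,0.9976)
P = B + 2.14·ex + -3.36·ey = (-0.3278,-5.5078)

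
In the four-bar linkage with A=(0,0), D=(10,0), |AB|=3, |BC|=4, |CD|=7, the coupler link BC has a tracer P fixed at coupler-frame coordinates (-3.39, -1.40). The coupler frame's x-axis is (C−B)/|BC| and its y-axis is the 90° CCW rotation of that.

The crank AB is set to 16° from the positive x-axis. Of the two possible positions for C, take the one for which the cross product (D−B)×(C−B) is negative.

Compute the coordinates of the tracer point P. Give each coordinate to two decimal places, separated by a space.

0.81 3.85

A=(0,0), D=(10.00,0)
B = A + 3.00·(cos16°, sin16°) = (2.8838, 0.8269)
|BD| = 7.1641
circle(B,4.00) ∩ circle(D,7.00): a=1.2789, h=3.7900
  candidates: C₊=(4.5916,4.4440) cross=27.152; C₋=(3.7167,-3.0854) cross=-27.152
  mode - wants cross < 0 → take C=(3.7167,-3.0854) (cross=-27.152)
ex = (C−B)/|BC| = (0.2082,-0.9781); ey = (0.9781,0.2082)
P = B + -3.39·ex + -1.40·ey = (0.8086,3.8511)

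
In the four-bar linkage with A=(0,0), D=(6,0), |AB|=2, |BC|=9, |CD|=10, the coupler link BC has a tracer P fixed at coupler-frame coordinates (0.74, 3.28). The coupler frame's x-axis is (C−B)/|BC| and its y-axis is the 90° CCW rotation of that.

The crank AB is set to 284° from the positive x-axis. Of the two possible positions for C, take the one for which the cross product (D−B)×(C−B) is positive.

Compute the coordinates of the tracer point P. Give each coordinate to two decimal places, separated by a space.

A=(0,0), D=(6.00,0)
B = A + 2.00·(cos284°, sin284°) = (0.4838, -1.9406)
|BD| = 5.8476
circle(B,9.00) ∩ circle(D,10.00): a=1.2992, h=8.9057
  candidates: C₊=(-1.2461,6.8916) cross=52.077; C₋=(4.6649,-9.9105) cross=-52.077
  mode + wants cross > 0 → take C=(-1.2461,6.8916) (cross=52.077)
ex = (C−B)/|BC| = (-0.1922,0.9814); ey = (-0.9814,-0.1922)
P = B + 0.74·ex + 3.28·ey = (-2.8772,-1.8449)

-2.88 -1.84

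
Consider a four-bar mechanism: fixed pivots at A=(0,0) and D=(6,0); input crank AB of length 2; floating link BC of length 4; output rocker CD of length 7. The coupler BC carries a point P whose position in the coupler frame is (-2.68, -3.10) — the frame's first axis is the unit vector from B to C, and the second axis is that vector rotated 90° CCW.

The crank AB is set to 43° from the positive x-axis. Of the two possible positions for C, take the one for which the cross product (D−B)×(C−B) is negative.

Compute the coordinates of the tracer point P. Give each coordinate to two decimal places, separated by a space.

A=(0,0), D=(6.00,0)
B = A + 2.00·(cos43°, sin43°) = (1.4627, 1.3640)
|BD| = 4.7379
circle(B,4.00) ∩ circle(D,7.00): a=-1.1136, h=3.8419
  candidates: C₊=(1.5023,5.3638) cross=18.202; C₋=(-0.7098,-1.9946) cross=-18.202
  mode - wants cross < 0 → take C=(-0.7098,-1.9946) (cross=-18.202)
ex = (C−B)/|BC| = (-0.5431,-0.8396); ey = (0.8396,-0.5431)
P = B + -2.68·ex + -3.10·ey = (0.3154,5.2980)

0.32 5.30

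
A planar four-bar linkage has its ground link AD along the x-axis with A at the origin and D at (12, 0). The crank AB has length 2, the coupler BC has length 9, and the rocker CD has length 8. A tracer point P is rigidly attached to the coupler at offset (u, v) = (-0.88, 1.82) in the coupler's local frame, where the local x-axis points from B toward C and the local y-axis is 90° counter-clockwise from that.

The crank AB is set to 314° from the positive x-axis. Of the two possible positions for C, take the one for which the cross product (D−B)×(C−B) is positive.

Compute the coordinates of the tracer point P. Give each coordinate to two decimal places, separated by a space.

A=(0,0), D=(12.00,0)
B = A + 2.00·(cos314°, sin314°) = (1.3893, -1.4387)
|BD| = 10.7078
circle(B,9.00) ∩ circle(D,8.00): a=6.1477, h=6.5731
  candidates: C₊=(6.5981,5.9008) cross=70.383; C₋=(8.3644,-7.1262) cross=-70.383
  mode + wants cross > 0 → take C=(6.5981,5.9008) (cross=70.383)
ex = (C−B)/|BC| = (0.5788,0.8155); ey = (-0.8155,0.5788)
P = B + -0.88·ex + 1.82·ey = (-0.6042,-1.1030)

-0.60 -1.10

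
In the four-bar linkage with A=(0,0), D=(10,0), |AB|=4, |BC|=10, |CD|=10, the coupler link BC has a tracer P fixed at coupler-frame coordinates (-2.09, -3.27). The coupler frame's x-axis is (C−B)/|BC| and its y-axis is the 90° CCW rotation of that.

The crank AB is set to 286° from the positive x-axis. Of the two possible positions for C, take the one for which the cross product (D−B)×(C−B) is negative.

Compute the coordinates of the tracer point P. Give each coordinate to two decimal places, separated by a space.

-2.55 -5.16

A=(0,0), D=(10.00,0)
B = A + 4.00·(cos286°, sin286°) = (1.1025, -3.8450)
|BD| = 9.6927
circle(B,10.00) ∩ circle(D,10.00): a=4.8464, h=8.7472
  candidates: C₊=(2.0813,6.1069) cross=84.784; C₋=(9.0212,-9.9520) cross=-84.784
  mode - wants cross < 0 → take C=(9.0212,-9.9520) (cross=-84.784)
ex = (C−B)/|BC| = (0.7919,-0.6107); ey = (0.6107,0.7919)
P = B + -2.09·ex + -3.27·ey = (-2.5494,-5.1581)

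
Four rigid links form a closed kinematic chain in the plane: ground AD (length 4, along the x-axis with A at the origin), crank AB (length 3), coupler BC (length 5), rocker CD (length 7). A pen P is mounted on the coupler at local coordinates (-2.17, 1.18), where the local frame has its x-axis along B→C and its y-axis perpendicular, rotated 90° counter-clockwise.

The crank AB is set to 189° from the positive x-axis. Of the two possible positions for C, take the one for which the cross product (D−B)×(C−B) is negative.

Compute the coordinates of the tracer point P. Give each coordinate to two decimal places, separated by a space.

-2.79 1.99

A=(0,0), D=(4.00,0)
B = A + 3.00·(cos189°, sin189°) = (-2.9631, -0.4693)
|BD| = 6.9789
circle(B,5.00) ∩ circle(D,7.00): a=1.7700, h=4.6762
  candidates: C₊=(-1.5116,4.3154) cross=32.635; C₋=(-0.8827,-5.0159) cross=-32.635
  mode - wants cross < 0 → take C=(-0.8827,-5.0159) (cross=-32.635)
ex = (C−B)/|BC| = (0.4161,-0.9093); ey = (0.9093,0.4161)
P = B + -2.17·ex + 1.18·ey = (-2.7930,1.9949)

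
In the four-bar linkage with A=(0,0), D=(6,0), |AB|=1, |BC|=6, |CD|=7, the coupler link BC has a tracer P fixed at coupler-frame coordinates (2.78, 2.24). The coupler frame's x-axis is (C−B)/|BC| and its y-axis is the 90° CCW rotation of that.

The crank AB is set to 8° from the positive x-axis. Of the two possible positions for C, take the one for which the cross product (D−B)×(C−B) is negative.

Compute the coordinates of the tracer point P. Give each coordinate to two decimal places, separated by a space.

A=(0,0), D=(6.00,0)
B = A + 1.00·(cos8°, sin8°) = (0.9903, 0.1392)
|BD| = 5.0117
circle(B,6.00) ∩ circle(D,7.00): a=1.2089, h=5.8770
  candidates: C₊=(2.3619,5.9803) cross=29.453; C₋=(2.0355,-5.7691) cross=-29.453
  mode - wants cross < 0 → take C=(2.0355,-5.7691) (cross=-29.453)
ex = (C−B)/|BC| = (0.1742,-0.9847); ey = (0.9847,0.1742)
P = B + 2.78·ex + 2.24·ey = (3.6803,-2.2081)

3.68 -2.21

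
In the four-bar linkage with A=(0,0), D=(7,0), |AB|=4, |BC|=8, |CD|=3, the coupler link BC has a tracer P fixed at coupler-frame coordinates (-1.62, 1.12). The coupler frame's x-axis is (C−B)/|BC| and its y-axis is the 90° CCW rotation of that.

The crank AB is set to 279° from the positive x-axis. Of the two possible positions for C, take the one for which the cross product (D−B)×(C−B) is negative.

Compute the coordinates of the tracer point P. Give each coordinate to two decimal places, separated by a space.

-1.16 -3.12

A=(0,0), D=(7.00,0)
B = A + 4.00·(cos279°, sin279°) = (0.6257, -3.9508)
|BD| = 7.4993
circle(B,8.00) ∩ circle(D,3.00): a=7.4167, h=2.9989
  candidates: C₊=(5.3499,2.5054) cross=22.489; C₋=(8.5096,-2.5925) cross=-22.489
  mode - wants cross < 0 → take C=(8.5096,-2.5925) (cross=-22.489)
ex = (C−B)/|BC| = (0.9855,0.1698); ey = (-0.1698,0.9855)
P = B + -1.62·ex + 1.12·ey = (-1.1609,-3.1221)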